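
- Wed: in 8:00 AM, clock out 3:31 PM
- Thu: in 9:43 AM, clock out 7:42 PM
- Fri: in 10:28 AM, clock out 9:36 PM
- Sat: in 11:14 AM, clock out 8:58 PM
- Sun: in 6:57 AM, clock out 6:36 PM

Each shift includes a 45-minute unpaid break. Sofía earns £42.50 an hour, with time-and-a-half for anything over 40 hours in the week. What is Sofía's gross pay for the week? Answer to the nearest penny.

Wed: 8:00 AM–3:31 PM = 7 h 31 min; less 45 min break → 6 h 46 min
Thu: 9:43 AM–7:42 PM = 9 h 59 min; less 45 min break → 9 h 14 min
Fri: 10:28 AM–9:36 PM = 11 h 8 min; less 45 min break → 10 h 23 min
Sat: 11:14 AM–8:58 PM = 9 h 44 min; less 45 min break → 8 h 59 min
Sun: 6:57 AM–6:36 PM = 11 h 39 min; less 45 min break → 10 h 54 min
Total worked: 46 h 16 min = 2776 min.
Regular 40 h 0 min = 2400 min at £42.50/h; overtime 6 h 16 min = 376 min at £63.75/h.
Pay = (2400 × £42.50 + 376 × £63.75) ÷ 60 = £2099.50.

£2099.50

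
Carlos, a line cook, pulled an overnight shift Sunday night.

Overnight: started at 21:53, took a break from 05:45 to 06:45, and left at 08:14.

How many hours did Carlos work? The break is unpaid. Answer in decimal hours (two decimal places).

Overnight: 21:53 → midnight = 2 h 7 min; midnight → 08:14 = 8 h 14 min; span 10 h 21 min; less 60 min break → 9 h 21 min

9.35 hours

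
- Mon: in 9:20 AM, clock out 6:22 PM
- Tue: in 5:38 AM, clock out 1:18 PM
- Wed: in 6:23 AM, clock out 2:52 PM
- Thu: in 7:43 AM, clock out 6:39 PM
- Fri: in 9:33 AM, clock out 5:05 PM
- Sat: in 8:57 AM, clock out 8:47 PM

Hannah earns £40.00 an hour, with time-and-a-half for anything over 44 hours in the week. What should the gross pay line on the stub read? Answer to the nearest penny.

Mon: 9:20 AM–6:22 PM = 9 h 2 min
Tue: 5:38 AM–1:18 PM = 7 h 40 min
Wed: 6:23 AM–2:52 PM = 8 h 29 min
Thu: 7:43 AM–6:39 PM = 10 h 56 min
Fri: 9:33 AM–5:05 PM = 7 h 32 min
Sat: 8:57 AM–8:47 PM = 11 h 50 min
Total worked: 55 h 29 min = 3329 min.
Regular 44 h 0 min = 2640 min at £40.00/h; overtime 11 h 29 min = 689 min at £60.00/h.
Pay = (2640 × £40.00 + 689 × £60.00) ÷ 60 = £2449.00.

£2449.00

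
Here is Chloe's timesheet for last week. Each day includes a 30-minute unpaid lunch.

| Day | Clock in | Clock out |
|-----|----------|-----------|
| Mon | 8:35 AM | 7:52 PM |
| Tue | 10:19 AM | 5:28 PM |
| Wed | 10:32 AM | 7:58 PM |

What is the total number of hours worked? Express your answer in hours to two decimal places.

Mon: 8:35 AM–7:52 PM = 11 h 17 min; less 30 min break → 10 h 47 min
Tue: 10:19 AM–5:28 PM = 7 h 9 min; less 30 min break → 6 h 39 min
Wed: 10:32 AM–7:58 PM = 9 h 26 min; less 30 min break → 8 h 56 min
Total: 10 h 47 min + 6 h 39 min + 8 h 56 min = 26 h 22 min.

26.37 hours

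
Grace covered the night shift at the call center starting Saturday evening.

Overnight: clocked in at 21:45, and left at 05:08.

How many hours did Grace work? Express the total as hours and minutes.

7 h 23 min

Overnight: 21:45 → midnight = 2 h 15 min; midnight → 05:08 = 5 h 8 min; span 7 h 23 min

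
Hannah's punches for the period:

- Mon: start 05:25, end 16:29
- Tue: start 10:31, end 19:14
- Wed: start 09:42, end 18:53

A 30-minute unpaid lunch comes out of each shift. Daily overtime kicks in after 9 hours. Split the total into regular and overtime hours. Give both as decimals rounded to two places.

Mon: 05:25–16:29 = 11 h 4 min; less 30 min break → 10 h 34 min
Tue: 10:31–19:14 = 8 h 43 min; less 30 min break → 8 h 13 min
Wed: 09:42–18:53 = 9 h 11 min; less 30 min break → 8 h 41 min
Mon reg 9 h 0 min / OT 1 h 34 min; Tue reg 8 h 13 min / OT 0 h 0 min; Wed reg 8 h 41 min / OT 0 h 0 min.
Totals: regular 25 h 54 min, overtime 1 h 34 min.

Regular 25.90 hours, overtime 1.57 hours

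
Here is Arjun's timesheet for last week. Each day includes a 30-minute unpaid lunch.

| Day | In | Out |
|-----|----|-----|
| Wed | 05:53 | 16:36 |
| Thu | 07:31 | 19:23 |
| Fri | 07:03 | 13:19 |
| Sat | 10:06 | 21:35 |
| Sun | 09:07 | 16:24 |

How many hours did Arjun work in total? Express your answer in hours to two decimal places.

Wed: 05:53–16:36 = 10 h 43 min; less 30 min break → 10 h 13 min
Thu: 07:31–19:23 = 11 h 52 min; less 30 min break → 11 h 22 min
Fri: 07:03–13:19 = 6 h 16 min; less 30 min break → 5 h 46 min
Sat: 10:06–21:35 = 11 h 29 min; less 30 min break → 10 h 59 min
Sun: 09:07–16:24 = 7 h 17 min; less 30 min break → 6 h 47 min
Total: 10 h 13 min + 11 h 22 min + 5 h 46 min + 10 h 59 min + 6 h 47 min = 45 h 7 min.

45.12 hours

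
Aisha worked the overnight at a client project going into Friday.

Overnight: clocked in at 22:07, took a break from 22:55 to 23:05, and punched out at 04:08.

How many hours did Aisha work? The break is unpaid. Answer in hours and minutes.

5 h 51 min

Overnight: 22:07 → midnight = 1 h 53 min; midnight → 04:08 = 4 h 8 min; span 6 h 1 min; less 10 min break → 5 h 51 min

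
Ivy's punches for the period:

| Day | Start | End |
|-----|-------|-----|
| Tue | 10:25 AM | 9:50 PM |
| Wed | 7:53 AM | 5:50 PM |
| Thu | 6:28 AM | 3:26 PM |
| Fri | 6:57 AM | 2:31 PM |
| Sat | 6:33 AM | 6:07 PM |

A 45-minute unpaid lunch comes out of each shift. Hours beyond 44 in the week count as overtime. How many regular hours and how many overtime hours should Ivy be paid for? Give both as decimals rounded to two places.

Tue: 10:25 AM–9:50 PM = 11 h 25 min; less 45 min break → 10 h 40 min
Wed: 7:53 AM–5:50 PM = 9 h 57 min; less 45 min break → 9 h 12 min
Thu: 6:28 AM–3:26 PM = 8 h 58 min; less 45 min break → 8 h 13 min
Fri: 6:57 AM–2:31 PM = 7 h 34 min; less 45 min break → 6 h 49 min
Sat: 6:33 AM–6:07 PM = 11 h 34 min; less 45 min break → 10 h 49 min
Total worked: 45 h 43 min = 45.72 h.
Threshold 44 h → overtime 1 h 43 min, regular 44 h 0 min.

Regular 44.00 hours, overtime 1.72 hours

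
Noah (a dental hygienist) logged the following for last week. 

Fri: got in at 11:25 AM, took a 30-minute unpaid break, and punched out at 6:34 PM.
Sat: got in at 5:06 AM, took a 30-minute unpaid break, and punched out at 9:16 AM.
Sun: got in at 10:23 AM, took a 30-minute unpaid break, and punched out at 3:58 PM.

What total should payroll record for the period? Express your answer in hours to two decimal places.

15.40 hours

Fri: 11:25 AM–6:34 PM = 7 h 9 min; less 30 min break → 6 h 39 min
Sat: 5:06 AM–9:16 AM = 4 h 10 min; less 30 min break → 3 h 40 min
Sun: 10:23 AM–3:58 PM = 5 h 35 min; less 30 min break → 5 h 5 min
Total: 6 h 39 min + 3 h 40 min + 5 h 5 min = 15 h 24 min.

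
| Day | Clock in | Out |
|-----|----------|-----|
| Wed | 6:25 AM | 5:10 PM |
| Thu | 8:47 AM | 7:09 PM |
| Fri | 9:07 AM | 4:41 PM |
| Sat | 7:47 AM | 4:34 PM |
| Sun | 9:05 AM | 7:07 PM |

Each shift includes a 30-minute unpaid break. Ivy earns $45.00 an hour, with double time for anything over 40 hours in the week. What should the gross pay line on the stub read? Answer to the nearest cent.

$2250.00

Wed: 6:25 AM–5:10 PM = 10 h 45 min; less 30 min break → 10 h 15 min
Thu: 8:47 AM–7:09 PM = 10 h 22 min; less 30 min break → 9 h 52 min
Fri: 9:07 AM–4:41 PM = 7 h 34 min; less 30 min break → 7 h 4 min
Sat: 7:47 AM–4:34 PM = 8 h 47 min; less 30 min break → 8 h 17 min
Sun: 9:05 AM–7:07 PM = 10 h 2 min; less 30 min break → 9 h 32 min
Total worked: 45 h 0 min = 2700 min.
Regular 40 h 0 min = 2400 min at $45.00/h; overtime 5 h 0 min = 300 min at $90.00/h.
Pay = (2400 × $45.00 + 300 × $90.00) ÷ 60 = $2250.00.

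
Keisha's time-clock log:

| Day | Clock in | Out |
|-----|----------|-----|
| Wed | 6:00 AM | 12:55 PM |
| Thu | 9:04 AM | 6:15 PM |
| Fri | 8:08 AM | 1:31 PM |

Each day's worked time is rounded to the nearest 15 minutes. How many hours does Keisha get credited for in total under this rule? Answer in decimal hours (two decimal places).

21.75 hours

Wed: 6:00 AM–12:55 PM = 6 h 55 min → rounds to 7 h 0 min
Thu: 9:04 AM–6:15 PM = 9 h 11 min → rounds to 9 h 15 min
Fri: 8:08 AM–1:31 PM = 5 h 23 min → rounds to 5 h 30 min
Total credited: 21 h 45 min.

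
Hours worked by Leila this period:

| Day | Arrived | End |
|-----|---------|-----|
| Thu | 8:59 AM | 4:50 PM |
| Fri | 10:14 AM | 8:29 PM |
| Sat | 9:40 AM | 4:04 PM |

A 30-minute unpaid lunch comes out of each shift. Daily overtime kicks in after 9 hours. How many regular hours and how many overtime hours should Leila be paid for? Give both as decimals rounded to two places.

Thu: 8:59 AM–4:50 PM = 7 h 51 min; less 30 min break → 7 h 21 min
Fri: 10:14 AM–8:29 PM = 10 h 15 min; less 30 min break → 9 h 45 min
Sat: 9:40 AM–4:04 PM = 6 h 24 min; less 30 min break → 5 h 54 min
Thu reg 7 h 21 min / OT 0 h 0 min; Fri reg 9 h 0 min / OT 0 h 45 min; Sat reg 5 h 54 min / OT 0 h 0 min.
Totals: regular 22 h 15 min, overtime 0 h 45 min.

Regular 22.25 hours, overtime 0.75 hours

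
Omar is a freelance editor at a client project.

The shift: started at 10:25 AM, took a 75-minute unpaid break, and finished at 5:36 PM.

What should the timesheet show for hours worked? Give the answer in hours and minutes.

The shift: 10:25 AM–5:36 PM = 7 h 11 min; less 75 min break → 5 h 56 min

5 h 56 min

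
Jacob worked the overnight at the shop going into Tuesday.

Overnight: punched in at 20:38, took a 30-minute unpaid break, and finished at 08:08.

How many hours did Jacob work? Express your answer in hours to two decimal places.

Overnight: 20:38 → midnight = 3 h 22 min; midnight → 08:08 = 8 h 8 min; span 11 h 30 min; less 30 min break → 11 h 0 min

11.00 hours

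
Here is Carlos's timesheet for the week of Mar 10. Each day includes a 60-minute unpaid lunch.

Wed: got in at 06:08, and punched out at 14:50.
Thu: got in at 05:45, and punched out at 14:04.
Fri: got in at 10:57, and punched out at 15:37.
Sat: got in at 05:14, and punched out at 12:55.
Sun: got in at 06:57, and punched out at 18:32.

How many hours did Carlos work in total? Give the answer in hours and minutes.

Wed: 06:08–14:50 = 8 h 42 min; less 60 min break → 7 h 42 min
Thu: 05:45–14:04 = 8 h 19 min; less 60 min break → 7 h 19 min
Fri: 10:57–15:37 = 4 h 40 min; less 60 min break → 3 h 40 min
Sat: 05:14–12:55 = 7 h 41 min; less 60 min break → 6 h 41 min
Sun: 06:57–18:32 = 11 h 35 min; less 60 min break → 10 h 35 min
Total: 7 h 42 min + 7 h 19 min + 3 h 40 min + 6 h 41 min + 10 h 35 min = 35 h 57 min.

35 h 57 min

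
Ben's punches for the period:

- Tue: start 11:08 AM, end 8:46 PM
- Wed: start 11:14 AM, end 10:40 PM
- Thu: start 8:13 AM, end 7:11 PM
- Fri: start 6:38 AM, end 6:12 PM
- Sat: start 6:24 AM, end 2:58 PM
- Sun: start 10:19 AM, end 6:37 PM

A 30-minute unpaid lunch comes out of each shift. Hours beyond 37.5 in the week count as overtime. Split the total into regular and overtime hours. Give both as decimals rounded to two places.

Regular 37.50 hours, overtime 19.97 hours

Tue: 11:08 AM–8:46 PM = 9 h 38 min; less 30 min break → 9 h 8 min
Wed: 11:14 AM–10:40 PM = 11 h 26 min; less 30 min break → 10 h 56 min
Thu: 8:13 AM–7:11 PM = 10 h 58 min; less 30 min break → 10 h 28 min
Fri: 6:38 AM–6:12 PM = 11 h 34 min; less 30 min break → 11 h 4 min
Sat: 6:24 AM–2:58 PM = 8 h 34 min; less 30 min break → 8 h 4 min
Sun: 10:19 AM–6:37 PM = 8 h 18 min; less 30 min break → 7 h 48 min
Total worked: 57 h 28 min = 57.47 h.
Threshold 37.5 h → overtime 19 h 58 min, regular 37 h 30 min.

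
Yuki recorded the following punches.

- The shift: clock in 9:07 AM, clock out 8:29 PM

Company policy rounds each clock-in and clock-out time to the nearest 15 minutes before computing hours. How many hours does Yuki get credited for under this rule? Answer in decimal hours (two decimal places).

11.50 hours

The shift: in 9:07 AM→9:00 AM, out 8:29 PM→8:30 PM; 11 h 30 min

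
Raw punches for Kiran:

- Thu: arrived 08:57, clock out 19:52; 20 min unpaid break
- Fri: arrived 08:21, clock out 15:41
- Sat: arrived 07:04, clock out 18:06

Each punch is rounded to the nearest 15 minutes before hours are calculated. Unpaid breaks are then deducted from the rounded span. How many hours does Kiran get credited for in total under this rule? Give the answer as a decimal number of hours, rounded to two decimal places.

28.92 hours

Thu: in 08:57→09:00, out 19:52→19:45; 10 h 45 min − 20 min = 10 h 25 min
Fri: in 08:21→08:15, out 15:41→15:45; 7 h 30 min
Sat: in 07:04→07:00, out 18:06→18:00; 11 h 0 min
Total credited: 28 h 55 min.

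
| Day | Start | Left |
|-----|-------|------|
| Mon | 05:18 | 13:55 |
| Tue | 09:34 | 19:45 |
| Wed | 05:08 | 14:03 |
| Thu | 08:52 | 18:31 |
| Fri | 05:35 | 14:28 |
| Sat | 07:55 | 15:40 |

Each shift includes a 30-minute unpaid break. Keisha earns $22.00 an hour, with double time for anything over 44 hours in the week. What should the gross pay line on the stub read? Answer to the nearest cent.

$1276.00

Mon: 05:18–13:55 = 8 h 37 min; less 30 min break → 8 h 7 min
Tue: 09:34–19:45 = 10 h 11 min; less 30 min break → 9 h 41 min
Wed: 05:08–14:03 = 8 h 55 min; less 30 min break → 8 h 25 min
Thu: 08:52–18:31 = 9 h 39 min; less 30 min break → 9 h 9 min
Fri: 05:35–14:28 = 8 h 53 min; less 30 min break → 8 h 23 min
Sat: 07:55–15:40 = 7 h 45 min; less 30 min break → 7 h 15 min
Total worked: 51 h 0 min = 3060 min.
Regular 44 h 0 min = 2640 min at $22.00/h; overtime 7 h 0 min = 420 min at $44.00/h.
Pay = (2640 × $22.00 + 420 × $44.00) ÷ 60 = $1276.00.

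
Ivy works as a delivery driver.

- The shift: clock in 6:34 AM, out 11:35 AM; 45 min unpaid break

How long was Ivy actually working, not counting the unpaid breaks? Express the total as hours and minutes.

4 h 16 min

The shift: 6:34 AM–11:35 AM = 5 h 1 min; less 45 min break → 4 h 16 min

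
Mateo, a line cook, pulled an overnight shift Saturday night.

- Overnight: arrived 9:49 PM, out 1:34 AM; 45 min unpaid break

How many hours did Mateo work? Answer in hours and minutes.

3 h 0 min

Overnight: 9:49 PM → midnight = 2 h 11 min; midnight → 1:34 AM = 1 h 34 min; span 3 h 45 min; less 45 min break → 3 h 0 min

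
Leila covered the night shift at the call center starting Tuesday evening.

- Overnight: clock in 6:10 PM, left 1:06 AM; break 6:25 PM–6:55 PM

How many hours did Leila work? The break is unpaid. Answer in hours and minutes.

6 h 26 min

Overnight: 6:10 PM → midnight = 5 h 50 min; midnight → 1:06 AM = 1 h 6 min; span 6 h 56 min; less 30 min break → 6 h 26 min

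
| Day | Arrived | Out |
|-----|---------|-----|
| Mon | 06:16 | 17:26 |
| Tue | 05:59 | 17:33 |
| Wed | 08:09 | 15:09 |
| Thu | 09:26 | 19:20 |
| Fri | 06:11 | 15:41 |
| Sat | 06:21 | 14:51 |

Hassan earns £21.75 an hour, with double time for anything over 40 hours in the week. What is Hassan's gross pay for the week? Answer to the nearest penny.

Mon: 06:16–17:26 = 11 h 10 min
Tue: 05:59–17:33 = 11 h 34 min
Wed: 08:09–15:09 = 7 h 0 min
Thu: 09:26–19:20 = 9 h 54 min
Fri: 06:11–15:41 = 9 h 30 min
Sat: 06:21–14:51 = 8 h 30 min
Total worked: 57 h 38 min = 3458 min.
Regular 40 h 0 min = 2400 min at £21.75/h; overtime 17 h 38 min = 1058 min at £43.50/h.
Pay = (2400 × £21.75 + 1058 × £43.50) ÷ 60 = £1637.05.

£1637.05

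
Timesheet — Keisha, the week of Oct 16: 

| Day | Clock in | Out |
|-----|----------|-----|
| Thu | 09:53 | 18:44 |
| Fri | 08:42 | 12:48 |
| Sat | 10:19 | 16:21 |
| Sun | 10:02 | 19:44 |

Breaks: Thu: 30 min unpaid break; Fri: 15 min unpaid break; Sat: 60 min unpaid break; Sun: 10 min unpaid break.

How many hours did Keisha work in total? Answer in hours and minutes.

26 h 46 min

Thu: 09:53–18:44 = 8 h 51 min; less 30 min break → 8 h 21 min
Fri: 08:42–12:48 = 4 h 6 min; less 15 min break → 3 h 51 min
Sat: 10:19–16:21 = 6 h 2 min; less 60 min break → 5 h 2 min
Sun: 10:02–19:44 = 9 h 42 min; less 10 min break → 9 h 32 min
Total: 8 h 21 min + 3 h 51 min + 5 h 2 min + 9 h 32 min = 26 h 46 min.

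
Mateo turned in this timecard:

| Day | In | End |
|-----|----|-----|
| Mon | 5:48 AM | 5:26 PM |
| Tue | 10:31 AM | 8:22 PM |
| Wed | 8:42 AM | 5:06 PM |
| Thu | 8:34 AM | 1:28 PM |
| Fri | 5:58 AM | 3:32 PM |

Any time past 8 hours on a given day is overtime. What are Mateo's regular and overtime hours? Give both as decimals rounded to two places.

Regular 36.90 hours, overtime 7.45 hours

Mon: 5:48 AM–5:26 PM = 11 h 38 min
Tue: 10:31 AM–8:22 PM = 9 h 51 min
Wed: 8:42 AM–5:06 PM = 8 h 24 min
Thu: 8:34 AM–1:28 PM = 4 h 54 min
Fri: 5:58 AM–3:32 PM = 9 h 34 min
Mon reg 8 h 0 min / OT 3 h 38 min; Tue reg 8 h 0 min / OT 1 h 51 min; Wed reg 8 h 0 min / OT 0 h 24 min; Thu reg 4 h 54 min / OT 0 h 0 min; Fri reg 8 h 0 min / OT 1 h 34 min.
Totals: regular 36 h 54 min, overtime 7 h 27 min.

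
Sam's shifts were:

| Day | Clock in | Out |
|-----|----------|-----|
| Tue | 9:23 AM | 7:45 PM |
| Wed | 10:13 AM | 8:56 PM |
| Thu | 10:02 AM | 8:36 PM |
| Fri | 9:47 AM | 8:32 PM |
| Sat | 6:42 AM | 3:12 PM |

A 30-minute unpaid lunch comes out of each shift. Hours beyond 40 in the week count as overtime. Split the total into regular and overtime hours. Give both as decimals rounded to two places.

Regular 40.00 hours, overtime 8.40 hours

Tue: 9:23 AM–7:45 PM = 10 h 22 min; less 30 min break → 9 h 52 min
Wed: 10:13 AM–8:56 PM = 10 h 43 min; less 30 min break → 10 h 13 min
Thu: 10:02 AM–8:36 PM = 10 h 34 min; less 30 min break → 10 h 4 min
Fri: 9:47 AM–8:32 PM = 10 h 45 min; less 30 min break → 10 h 15 min
Sat: 6:42 AM–3:12 PM = 8 h 30 min; less 30 min break → 8 h 0 min
Total worked: 48 h 24 min = 48.40 h.
Threshold 40 h → overtime 8 h 24 min, regular 40 h 0 min.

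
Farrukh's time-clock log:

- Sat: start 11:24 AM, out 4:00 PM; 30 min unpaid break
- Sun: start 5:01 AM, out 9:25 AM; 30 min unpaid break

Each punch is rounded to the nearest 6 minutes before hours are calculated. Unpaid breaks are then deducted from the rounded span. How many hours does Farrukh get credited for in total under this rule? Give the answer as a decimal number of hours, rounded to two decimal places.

Sat: in 11:24 AM→11:24 AM, out 4:00 PM→4:00 PM; 4 h 36 min − 30 min = 4 h 6 min
Sun: in 5:01 AM→5:00 AM, out 9:25 AM→9:24 AM; 4 h 24 min − 30 min = 3 h 54 min
Total credited: 8 h 0 min.

8.00 hours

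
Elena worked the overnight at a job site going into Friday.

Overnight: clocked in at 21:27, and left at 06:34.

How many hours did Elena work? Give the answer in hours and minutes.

9 h 7 min

Overnight: 21:27 → midnight = 2 h 33 min; midnight → 06:34 = 6 h 34 min; span 9 h 7 min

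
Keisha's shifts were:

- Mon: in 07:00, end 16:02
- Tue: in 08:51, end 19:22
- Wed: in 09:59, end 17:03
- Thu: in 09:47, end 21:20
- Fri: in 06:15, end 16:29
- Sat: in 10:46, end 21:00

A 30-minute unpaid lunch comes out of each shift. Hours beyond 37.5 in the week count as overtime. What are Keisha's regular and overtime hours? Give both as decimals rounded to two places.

Mon: 07:00–16:02 = 9 h 2 min; less 30 min break → 8 h 32 min
Tue: 08:51–19:22 = 10 h 31 min; less 30 min break → 10 h 1 min
Wed: 09:59–17:03 = 7 h 4 min; less 30 min break → 6 h 34 min
Thu: 09:47–21:20 = 11 h 33 min; less 30 min break → 11 h 3 min
Fri: 06:15–16:29 = 10 h 14 min; less 30 min break → 9 h 44 min
Sat: 10:46–21:00 = 10 h 14 min; less 30 min break → 9 h 44 min
Total worked: 55 h 38 min = 55.63 h.
Threshold 37.5 h → overtime 18 h 8 min, regular 37 h 30 min.

Regular 37.50 hours, overtime 18.13 hours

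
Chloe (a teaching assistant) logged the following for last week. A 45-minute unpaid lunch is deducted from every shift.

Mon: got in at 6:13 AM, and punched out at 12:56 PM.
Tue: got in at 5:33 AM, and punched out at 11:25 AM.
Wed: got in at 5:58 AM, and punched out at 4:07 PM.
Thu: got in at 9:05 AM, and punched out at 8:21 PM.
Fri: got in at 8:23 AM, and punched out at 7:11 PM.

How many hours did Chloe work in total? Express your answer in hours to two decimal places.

41.05 hours

Mon: 6:13 AM–12:56 PM = 6 h 43 min; less 45 min break → 5 h 58 min
Tue: 5:33 AM–11:25 AM = 5 h 52 min; less 45 min break → 5 h 7 min
Wed: 5:58 AM–4:07 PM = 10 h 9 min; less 45 min break → 9 h 24 min
Thu: 9:05 AM–8:21 PM = 11 h 16 min; less 45 min break → 10 h 31 min
Fri: 8:23 AM–7:11 PM = 10 h 48 min; less 45 min break → 10 h 3 min
Total: 5 h 58 min + 5 h 7 min + 9 h 24 min + 10 h 31 min + 10 h 3 min = 41 h 3 min.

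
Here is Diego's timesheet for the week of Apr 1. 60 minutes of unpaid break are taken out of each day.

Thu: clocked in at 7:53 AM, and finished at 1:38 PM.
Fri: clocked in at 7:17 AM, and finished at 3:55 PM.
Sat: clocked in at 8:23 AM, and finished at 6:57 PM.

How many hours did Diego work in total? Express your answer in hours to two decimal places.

Thu: 7:53 AM–1:38 PM = 5 h 45 min; less 60 min break → 4 h 45 min
Fri: 7:17 AM–3:55 PM = 8 h 38 min; less 60 min break → 7 h 38 min
Sat: 8:23 AM–6:57 PM = 10 h 34 min; less 60 min break → 9 h 34 min
Total: 4 h 45 min + 7 h 38 min + 9 h 34 min = 21 h 57 min.

21.95 hours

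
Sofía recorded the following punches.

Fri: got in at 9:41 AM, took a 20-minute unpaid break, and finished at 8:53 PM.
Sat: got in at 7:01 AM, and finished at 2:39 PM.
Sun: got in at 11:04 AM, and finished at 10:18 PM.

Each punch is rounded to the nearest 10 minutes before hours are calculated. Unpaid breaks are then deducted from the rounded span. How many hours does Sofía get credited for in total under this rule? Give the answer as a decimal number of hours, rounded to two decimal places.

Fri: in 9:41 AM→9:40 AM, out 8:53 PM→8:50 PM; 11 h 10 min − 20 min = 10 h 50 min
Sat: in 7:01 AM→7:00 AM, out 2:39 PM→2:40 PM; 7 h 40 min
Sun: in 11:04 AM→11:00 AM, out 10:18 PM→10:20 PM; 11 h 20 min
Total credited: 29 h 50 min.

29.83 hours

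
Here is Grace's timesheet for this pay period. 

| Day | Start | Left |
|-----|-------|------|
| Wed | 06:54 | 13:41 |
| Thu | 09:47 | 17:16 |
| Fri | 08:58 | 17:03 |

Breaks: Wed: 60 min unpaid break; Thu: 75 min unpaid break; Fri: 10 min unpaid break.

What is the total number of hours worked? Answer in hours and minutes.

19 h 56 min

Wed: 06:54–13:41 = 6 h 47 min; less 60 min break → 5 h 47 min
Thu: 09:47–17:16 = 7 h 29 min; less 75 min break → 6 h 14 min
Fri: 08:58–17:03 = 8 h 5 min; less 10 min break → 7 h 55 min
Total: 5 h 47 min + 6 h 14 min + 7 h 55 min = 19 h 56 min.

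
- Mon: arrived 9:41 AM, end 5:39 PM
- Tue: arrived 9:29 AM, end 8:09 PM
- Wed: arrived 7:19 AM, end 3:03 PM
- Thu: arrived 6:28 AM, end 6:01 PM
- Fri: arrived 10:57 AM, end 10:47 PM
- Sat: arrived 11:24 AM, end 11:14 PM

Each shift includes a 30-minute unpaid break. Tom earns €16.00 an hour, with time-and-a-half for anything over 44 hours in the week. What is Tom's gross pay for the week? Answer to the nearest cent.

Mon: 9:41 AM–5:39 PM = 7 h 58 min; less 30 min break → 7 h 28 min
Tue: 9:29 AM–8:09 PM = 10 h 40 min; less 30 min break → 10 h 10 min
Wed: 7:19 AM–3:03 PM = 7 h 44 min; less 30 min break → 7 h 14 min
Thu: 6:28 AM–6:01 PM = 11 h 33 min; less 30 min break → 11 h 3 min
Fri: 10:57 AM–10:47 PM = 11 h 50 min; less 30 min break → 11 h 20 min
Sat: 11:24 AM–11:14 PM = 11 h 50 min; less 30 min break → 11 h 20 min
Total worked: 58 h 35 min = 3515 min.
Regular 44 h 0 min = 2640 min at €16.00/h; overtime 14 h 35 min = 875 min at €24.00/h.
Pay = (2640 × €16.00 + 875 × €24.00) ÷ 60 = €1054.00.

€1054.00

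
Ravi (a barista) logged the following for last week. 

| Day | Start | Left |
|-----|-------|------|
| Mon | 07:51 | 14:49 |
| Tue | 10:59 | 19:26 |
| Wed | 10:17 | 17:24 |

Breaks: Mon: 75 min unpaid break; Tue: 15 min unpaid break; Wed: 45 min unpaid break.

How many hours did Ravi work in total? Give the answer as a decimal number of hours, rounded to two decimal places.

20.28 hours

Mon: 07:51–14:49 = 6 h 58 min; less 75 min break → 5 h 43 min
Tue: 10:59–19:26 = 8 h 27 min; less 15 min break → 8 h 12 min
Wed: 10:17–17:24 = 7 h 7 min; less 45 min break → 6 h 22 min
Total: 5 h 43 min + 8 h 12 min + 6 h 22 min = 20 h 17 min.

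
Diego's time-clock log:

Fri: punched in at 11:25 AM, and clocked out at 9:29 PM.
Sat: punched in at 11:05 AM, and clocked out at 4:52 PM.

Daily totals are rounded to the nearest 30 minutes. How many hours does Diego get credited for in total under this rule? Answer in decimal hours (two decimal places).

Fri: 11:25 AM–9:29 PM = 10 h 4 min → rounds to 10 h 0 min
Sat: 11:05 AM–4:52 PM = 5 h 47 min → rounds to 6 h 0 min
Total credited: 16 h 0 min.

16.00 hours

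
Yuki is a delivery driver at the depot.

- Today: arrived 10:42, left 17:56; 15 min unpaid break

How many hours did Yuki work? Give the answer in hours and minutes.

6 h 59 min

Today: 10:42–17:56 = 7 h 14 min; less 15 min break → 6 h 59 min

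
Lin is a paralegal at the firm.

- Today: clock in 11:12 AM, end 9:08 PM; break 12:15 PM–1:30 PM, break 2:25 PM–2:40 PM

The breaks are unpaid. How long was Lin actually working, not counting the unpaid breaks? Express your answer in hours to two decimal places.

Today: 11:12 AM–9:08 PM = 9 h 56 min; less 90 min break → 8 h 26 min

8.43 hours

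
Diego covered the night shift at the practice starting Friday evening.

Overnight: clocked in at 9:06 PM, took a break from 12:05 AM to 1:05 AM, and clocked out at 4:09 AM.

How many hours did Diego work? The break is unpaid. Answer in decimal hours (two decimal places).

Overnight: 9:06 PM → midnight = 2 h 54 min; midnight → 4:09 AM = 4 h 9 min; span 7 h 3 min; less 60 min break → 6 h 3 min

6.05 hours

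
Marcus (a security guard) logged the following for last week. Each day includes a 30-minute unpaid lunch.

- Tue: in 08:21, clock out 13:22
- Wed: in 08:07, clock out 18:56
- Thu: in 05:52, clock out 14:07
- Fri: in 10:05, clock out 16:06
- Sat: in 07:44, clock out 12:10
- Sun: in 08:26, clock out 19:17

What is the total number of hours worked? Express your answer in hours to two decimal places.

42.38 hours

Tue: 08:21–13:22 = 5 h 1 min; less 30 min break → 4 h 31 min
Wed: 08:07–18:56 = 10 h 49 min; less 30 min break → 10 h 19 min
Thu: 05:52–14:07 = 8 h 15 min; less 30 min break → 7 h 45 min
Fri: 10:05–16:06 = 6 h 1 min; less 30 min break → 5 h 31 min
Sat: 07:44–12:10 = 4 h 26 min; less 30 min break → 3 h 56 min
Sun: 08:26–19:17 = 10 h 51 min; less 30 min break → 10 h 21 min
Total: 4 h 31 min + 10 h 19 min + 7 h 45 min + 5 h 31 min + 3 h 56 min + 10 h 21 min = 42 h 23 min.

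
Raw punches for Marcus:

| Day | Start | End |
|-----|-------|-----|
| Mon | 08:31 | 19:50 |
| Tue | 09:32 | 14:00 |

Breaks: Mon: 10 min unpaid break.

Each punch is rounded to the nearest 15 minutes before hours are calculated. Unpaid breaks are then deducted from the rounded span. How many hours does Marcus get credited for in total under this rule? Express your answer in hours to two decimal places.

Mon: in 08:31→08:30, out 19:50→19:45; 11 h 15 min − 10 min = 11 h 5 min
Tue: in 09:32→09:30, out 14:00→14:00; 4 h 30 min
Total credited: 15 h 35 min.

15.58 hours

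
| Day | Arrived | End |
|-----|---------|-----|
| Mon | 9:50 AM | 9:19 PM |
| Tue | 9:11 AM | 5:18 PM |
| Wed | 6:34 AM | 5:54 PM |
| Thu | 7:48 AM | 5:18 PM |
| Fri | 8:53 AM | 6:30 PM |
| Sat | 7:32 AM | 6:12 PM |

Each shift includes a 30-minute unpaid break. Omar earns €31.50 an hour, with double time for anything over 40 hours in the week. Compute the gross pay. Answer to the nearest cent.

€2376.15

Mon: 9:50 AM–9:19 PM = 11 h 29 min; less 30 min break → 10 h 59 min
Tue: 9:11 AM–5:18 PM = 8 h 7 min; less 30 min break → 7 h 37 min
Wed: 6:34 AM–5:54 PM = 11 h 20 min; less 30 min break → 10 h 50 min
Thu: 7:48 AM–5:18 PM = 9 h 30 min; less 30 min break → 9 h 0 min
Fri: 8:53 AM–6:30 PM = 9 h 37 min; less 30 min break → 9 h 7 min
Sat: 7:32 AM–6:12 PM = 10 h 40 min; less 30 min break → 10 h 10 min
Total worked: 57 h 43 min = 3463 min.
Regular 40 h 0 min = 2400 min at €31.50/h; overtime 17 h 43 min = 1063 min at €63.00/h.
Pay = (2400 × €31.50 + 1063 × €63.00) ÷ 60 = €2376.15.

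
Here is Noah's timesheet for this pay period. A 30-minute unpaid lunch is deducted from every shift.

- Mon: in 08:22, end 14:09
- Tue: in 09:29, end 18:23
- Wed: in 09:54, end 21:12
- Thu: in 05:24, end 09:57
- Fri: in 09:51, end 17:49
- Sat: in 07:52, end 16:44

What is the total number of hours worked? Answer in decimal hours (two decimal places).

Mon: 08:22–14:09 = 5 h 47 min; less 30 min break → 5 h 17 min
Tue: 09:29–18:23 = 8 h 54 min; less 30 min break → 8 h 24 min
Wed: 09:54–21:12 = 11 h 18 min; less 30 min break → 10 h 48 min
Thu: 05:24–09:57 = 4 h 33 min; less 30 min break → 4 h 3 min
Fri: 09:51–17:49 = 7 h 58 min; less 30 min break → 7 h 28 min
Sat: 07:52–16:44 = 8 h 52 min; less 30 min break → 8 h 22 min
Total: 5 h 17 min + 8 h 24 min + 10 h 48 min + 4 h 3 min + 7 h 28 min + 8 h 22 min = 44 h 22 min.

44.37 hours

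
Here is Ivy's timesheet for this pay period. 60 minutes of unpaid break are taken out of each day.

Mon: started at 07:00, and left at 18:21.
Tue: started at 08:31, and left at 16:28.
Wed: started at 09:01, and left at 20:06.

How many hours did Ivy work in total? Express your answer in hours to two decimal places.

27.38 hours

Mon: 07:00–18:21 = 11 h 21 min; less 60 min break → 10 h 21 min
Tue: 08:31–16:28 = 7 h 57 min; less 60 min break → 6 h 57 min
Wed: 09:01–20:06 = 11 h 5 min; less 60 min break → 10 h 5 min
Total: 10 h 21 min + 6 h 57 min + 10 h 5 min = 27 h 23 min.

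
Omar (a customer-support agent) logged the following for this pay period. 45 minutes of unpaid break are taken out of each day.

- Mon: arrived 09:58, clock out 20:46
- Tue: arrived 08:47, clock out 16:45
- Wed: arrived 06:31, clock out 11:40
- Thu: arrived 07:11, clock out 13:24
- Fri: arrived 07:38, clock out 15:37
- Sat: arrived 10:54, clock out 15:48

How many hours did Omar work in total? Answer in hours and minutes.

Mon: 09:58–20:46 = 10 h 48 min; less 45 min break → 10 h 3 min
Tue: 08:47–16:45 = 7 h 58 min; less 45 min break → 7 h 13 min
Wed: 06:31–11:40 = 5 h 9 min; less 45 min break → 4 h 24 min
Thu: 07:11–13:24 = 6 h 13 min; less 45 min break → 5 h 28 min
Fri: 07:38–15:37 = 7 h 59 min; less 45 min break → 7 h 14 min
Sat: 10:54–15:48 = 4 h 54 min; less 45 min break → 4 h 9 min
Total: 10 h 3 min + 7 h 13 min + 4 h 24 min + 5 h 28 min + 7 h 14 min + 4 h 9 min = 38 h 31 min.

38 h 31 min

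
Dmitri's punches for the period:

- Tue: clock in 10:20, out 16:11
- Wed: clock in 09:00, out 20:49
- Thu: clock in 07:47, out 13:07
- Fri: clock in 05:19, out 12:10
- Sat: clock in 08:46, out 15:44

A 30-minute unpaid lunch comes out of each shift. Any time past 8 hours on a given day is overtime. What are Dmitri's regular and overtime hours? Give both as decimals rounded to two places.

Regular 31.00 hours, overtime 3.32 hours

Tue: 10:20–16:11 = 5 h 51 min; less 30 min break → 5 h 21 min
Wed: 09:00–20:49 = 11 h 49 min; less 30 min break → 11 h 19 min
Thu: 07:47–13:07 = 5 h 20 min; less 30 min break → 4 h 50 min
Fri: 05:19–12:10 = 6 h 51 min; less 30 min break → 6 h 21 min
Sat: 08:46–15:44 = 6 h 58 min; less 30 min break → 6 h 28 min
Tue reg 5 h 21 min / OT 0 h 0 min; Wed reg 8 h 0 min / OT 3 h 19 min; Thu reg 4 h 50 min / OT 0 h 0 min; Fri reg 6 h 21 min / OT 0 h 0 min; Sat reg 6 h 28 min / OT 0 h 0 min.
Totals: regular 31 h 0 min, overtime 3 h 19 min.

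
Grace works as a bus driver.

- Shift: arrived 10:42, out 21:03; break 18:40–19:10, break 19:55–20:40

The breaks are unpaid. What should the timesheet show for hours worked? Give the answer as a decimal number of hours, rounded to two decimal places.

Shift: 10:42–21:03 = 10 h 21 min; less 75 min break → 9 h 6 min

9.10 hours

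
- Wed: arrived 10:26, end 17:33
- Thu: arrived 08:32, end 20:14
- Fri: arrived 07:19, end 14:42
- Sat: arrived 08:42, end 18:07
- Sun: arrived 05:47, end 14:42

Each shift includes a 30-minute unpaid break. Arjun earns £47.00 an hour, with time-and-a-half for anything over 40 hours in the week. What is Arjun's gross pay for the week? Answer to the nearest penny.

£2023.35

Wed: 10:26–17:33 = 7 h 7 min; less 30 min break → 6 h 37 min
Thu: 08:32–20:14 = 11 h 42 min; less 30 min break → 11 h 12 min
Fri: 07:19–14:42 = 7 h 23 min; less 30 min break → 6 h 53 min
Sat: 08:42–18:07 = 9 h 25 min; less 30 min break → 8 h 55 min
Sun: 05:47–14:42 = 8 h 55 min; less 30 min break → 8 h 25 min
Total worked: 42 h 2 min = 2522 min.
Regular 40 h 0 min = 2400 min at £47.00/h; overtime 2 h 2 min = 122 min at £70.50/h.
Pay = (2400 × £47.00 + 122 × £70.50) ÷ 60 = £2023.35.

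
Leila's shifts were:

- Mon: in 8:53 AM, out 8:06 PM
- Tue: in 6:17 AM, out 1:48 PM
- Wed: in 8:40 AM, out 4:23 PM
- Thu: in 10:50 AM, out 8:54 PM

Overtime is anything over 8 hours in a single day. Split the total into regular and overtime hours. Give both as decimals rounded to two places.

Regular 31.23 hours, overtime 5.28 hours

Mon: 8:53 AM–8:06 PM = 11 h 13 min
Tue: 6:17 AM–1:48 PM = 7 h 31 min
Wed: 8:40 AM–4:23 PM = 7 h 43 min
Thu: 10:50 AM–8:54 PM = 10 h 4 min
Mon reg 8 h 0 min / OT 3 h 13 min; Tue reg 7 h 31 min / OT 0 h 0 min; Wed reg 7 h 43 min / OT 0 h 0 min; Thu reg 8 h 0 min / OT 2 h 4 min.
Totals: regular 31 h 14 min, overtime 5 h 17 min.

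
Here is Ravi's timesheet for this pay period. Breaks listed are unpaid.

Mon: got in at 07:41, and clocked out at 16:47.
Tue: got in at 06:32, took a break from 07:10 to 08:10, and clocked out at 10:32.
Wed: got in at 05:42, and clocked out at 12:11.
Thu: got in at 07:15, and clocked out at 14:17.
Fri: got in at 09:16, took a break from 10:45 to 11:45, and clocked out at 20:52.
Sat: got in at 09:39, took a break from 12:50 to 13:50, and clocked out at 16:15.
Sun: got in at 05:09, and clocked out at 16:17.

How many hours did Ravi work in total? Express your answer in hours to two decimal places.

Mon: 07:41–16:47 = 9 h 6 min
Tue: 06:32–10:32 = 4 h 0 min; less 60 min break → 3 h 0 min
Wed: 05:42–12:11 = 6 h 29 min
Thu: 07:15–14:17 = 7 h 2 min
Fri: 09:16–20:52 = 11 h 36 min; less 60 min break → 10 h 36 min
Sat: 09:39–16:15 = 6 h 36 min; less 60 min break → 5 h 36 min
Sun: 05:09–16:17 = 11 h 8 min
Total: 9 h 6 min + 3 h 0 min + 6 h 29 min + 7 h 2 min + 10 h 36 min + 5 h 36 min + 11 h 8 min = 52 h 57 min.

52.95 hours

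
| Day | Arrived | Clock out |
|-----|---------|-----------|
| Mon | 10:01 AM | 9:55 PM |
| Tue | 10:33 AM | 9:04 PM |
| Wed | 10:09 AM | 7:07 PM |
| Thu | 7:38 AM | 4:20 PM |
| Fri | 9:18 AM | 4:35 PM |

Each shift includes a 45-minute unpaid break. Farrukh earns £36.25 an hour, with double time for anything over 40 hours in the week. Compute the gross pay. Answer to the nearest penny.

£1712.21

Mon: 10:01 AM–9:55 PM = 11 h 54 min; less 45 min break → 11 h 9 min
Tue: 10:33 AM–9:04 PM = 10 h 31 min; less 45 min break → 9 h 46 min
Wed: 10:09 AM–7:07 PM = 8 h 58 min; less 45 min break → 8 h 13 min
Thu: 7:38 AM–4:20 PM = 8 h 42 min; less 45 min break → 7 h 57 min
Fri: 9:18 AM–4:35 PM = 7 h 17 min; less 45 min break → 6 h 32 min
Total worked: 43 h 37 min = 2617 min.
Regular 40 h 0 min = 2400 min at £36.25/h; overtime 3 h 37 min = 217 min at £72.50/h.
Pay = (2400 × £36.25 + 217 × £72.50) ÷ 60 = £1712.21.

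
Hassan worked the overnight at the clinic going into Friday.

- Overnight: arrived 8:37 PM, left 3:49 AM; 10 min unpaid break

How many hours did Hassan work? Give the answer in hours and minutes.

7 h 2 min

Overnight: 8:37 PM → midnight = 3 h 23 min; midnight → 3:49 AM = 3 h 49 min; span 7 h 12 min; less 10 min break → 7 h 2 min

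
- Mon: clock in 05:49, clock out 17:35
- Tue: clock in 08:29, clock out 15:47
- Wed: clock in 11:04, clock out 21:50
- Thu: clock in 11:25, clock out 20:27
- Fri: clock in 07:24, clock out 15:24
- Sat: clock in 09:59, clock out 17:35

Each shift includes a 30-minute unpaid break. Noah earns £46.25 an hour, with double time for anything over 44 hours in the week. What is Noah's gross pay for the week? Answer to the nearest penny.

£2725.67

Mon: 05:49–17:35 = 11 h 46 min; less 30 min break → 11 h 16 min
Tue: 08:29–15:47 = 7 h 18 min; less 30 min break → 6 h 48 min
Wed: 11:04–21:50 = 10 h 46 min; less 30 min break → 10 h 16 min
Thu: 11:25–20:27 = 9 h 2 min; less 30 min break → 8 h 32 min
Fri: 07:24–15:24 = 8 h 0 min; less 30 min break → 7 h 30 min
Sat: 09:59–17:35 = 7 h 36 min; less 30 min break → 7 h 6 min
Total worked: 51 h 28 min = 3088 min.
Regular 44 h 0 min = 2640 min at £46.25/h; overtime 7 h 28 min = 448 min at £92.50/h.
Pay = (2640 × £46.25 + 448 × £92.50) ÷ 60 = £2725.67.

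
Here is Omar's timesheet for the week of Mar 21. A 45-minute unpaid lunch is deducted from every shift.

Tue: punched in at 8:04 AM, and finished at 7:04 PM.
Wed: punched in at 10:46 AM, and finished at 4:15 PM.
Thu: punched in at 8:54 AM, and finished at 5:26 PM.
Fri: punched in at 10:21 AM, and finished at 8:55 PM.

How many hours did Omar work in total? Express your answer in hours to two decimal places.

Tue: 8:04 AM–7:04 PM = 11 h 0 min; less 45 min break → 10 h 15 min
Wed: 10:46 AM–4:15 PM = 5 h 29 min; less 45 min break → 4 h 44 min
Thu: 8:54 AM–5:26 PM = 8 h 32 min; less 45 min break → 7 h 47 min
Fri: 10:21 AM–8:55 PM = 10 h 34 min; less 45 min break → 9 h 49 min
Total: 10 h 15 min + 4 h 44 min + 7 h 47 min + 9 h 49 min = 32 h 35 min.

32.58 hours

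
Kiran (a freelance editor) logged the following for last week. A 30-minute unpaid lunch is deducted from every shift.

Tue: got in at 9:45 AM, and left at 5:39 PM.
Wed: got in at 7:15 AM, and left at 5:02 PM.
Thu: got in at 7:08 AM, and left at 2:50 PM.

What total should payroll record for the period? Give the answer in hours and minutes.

23 h 53 min

Tue: 9:45 AM–5:39 PM = 7 h 54 min; less 30 min break → 7 h 24 min
Wed: 7:15 AM–5:02 PM = 9 h 47 min; less 30 min break → 9 h 17 min
Thu: 7:08 AM–2:50 PM = 7 h 42 min; less 30 min break → 7 h 12 min
Total: 7 h 24 min + 9 h 17 min + 7 h 12 min = 23 h 53 min.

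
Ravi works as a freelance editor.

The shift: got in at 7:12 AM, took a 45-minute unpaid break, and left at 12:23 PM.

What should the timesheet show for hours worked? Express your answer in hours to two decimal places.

The shift: 7:12 AM–12:23 PM = 5 h 11 min; less 45 min break → 4 h 26 min

4.43 hours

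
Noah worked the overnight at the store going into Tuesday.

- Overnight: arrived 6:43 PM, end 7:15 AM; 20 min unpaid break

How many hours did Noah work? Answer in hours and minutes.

Overnight: 6:43 PM → midnight = 5 h 17 min; midnight → 7:15 AM = 7 h 15 min; span 12 h 32 min; less 20 min break → 12 h 12 min

12 h 12 min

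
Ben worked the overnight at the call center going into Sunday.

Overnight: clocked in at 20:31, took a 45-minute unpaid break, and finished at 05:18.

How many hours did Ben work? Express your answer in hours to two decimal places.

8.03 hours

Overnight: 20:31 → midnight = 3 h 29 min; midnight → 05:18 = 5 h 18 min; span 8 h 47 min; less 45 min break → 8 h 2 min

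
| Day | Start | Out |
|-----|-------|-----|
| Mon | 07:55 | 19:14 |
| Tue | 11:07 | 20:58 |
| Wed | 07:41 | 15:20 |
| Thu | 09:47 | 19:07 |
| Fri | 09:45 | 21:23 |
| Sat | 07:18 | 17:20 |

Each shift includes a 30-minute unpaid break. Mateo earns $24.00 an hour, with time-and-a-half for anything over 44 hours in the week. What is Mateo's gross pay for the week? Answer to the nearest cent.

$1517.40

Mon: 07:55–19:14 = 11 h 19 min; less 30 min break → 10 h 49 min
Tue: 11:07–20:58 = 9 h 51 min; less 30 min break → 9 h 21 min
Wed: 07:41–15:20 = 7 h 39 min; less 30 min break → 7 h 9 min
Thu: 09:47–19:07 = 9 h 20 min; less 30 min break → 8 h 50 min
Fri: 09:45–21:23 = 11 h 38 min; less 30 min break → 11 h 8 min
Sat: 07:18–17:20 = 10 h 2 min; less 30 min break → 9 h 32 min
Total worked: 56 h 49 min = 3409 min.
Regular 44 h 0 min = 2640 min at $24.00/h; overtime 12 h 49 min = 769 min at $36.00/h.
Pay = (2640 × $24.00 + 769 × $36.00) ÷ 60 = $1517.40.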